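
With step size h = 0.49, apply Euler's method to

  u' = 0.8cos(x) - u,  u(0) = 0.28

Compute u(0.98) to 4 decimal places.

Euler: u_{n+1} = u_n + h·f(x_n, u_n).
x=0.000000, u=0.280000: f=0.520000 → u ← 0.280000 + 0.49·0.520000 = 0.534800
x=0.490000, u=0.534800: f=0.171066 → u ← 0.534800 + 0.49·0.171066 = 0.618622
u(0.98) ≈ 0.6186

0.6186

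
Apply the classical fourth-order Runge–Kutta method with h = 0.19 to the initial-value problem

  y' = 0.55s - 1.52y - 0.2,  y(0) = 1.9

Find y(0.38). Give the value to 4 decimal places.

1.0417

RK4: k1 = f(s_n, y_n); k2 = f(s_n + h/2, y_n + (h/2)·k1); k3 = f(s_n + h/2, y_n + (h/2)·k2); k4 = f(s_n + h, y_n + h·k3); y_{n+1} = y_n + (h/6)·(k1 + 2k2 + 2k3 + k4).
s=0.000000, y=1.900000:
  k1 = f(0.000000, 1.900000) = -3.088000
  k2 = f(0.095000, 1.606640) = -2.589843
  k3 = f(0.095000, 1.653965) = -2.661777
  k4 = f(0.190000, 1.394262) = -2.214779
  y ← 1.900000 + (0.19/6)·(k1 + 2k2 + 2k3 + k4) = 1.399476
s=0.190000, y=1.399476:
  k1 = f(0.190000, 1.399476) = -2.222704
  k2 = f(0.285000, 1.188319) = -1.849495
  k3 = f(0.285000, 1.223774) = -1.903387
  k4 = f(0.380000, 1.037833) = -1.568506
  y ← 1.399476 + (0.19/6)·(k1 + 2k2 + 2k3 + k4) = 1.041739
y(0.38) ≈ 1.0417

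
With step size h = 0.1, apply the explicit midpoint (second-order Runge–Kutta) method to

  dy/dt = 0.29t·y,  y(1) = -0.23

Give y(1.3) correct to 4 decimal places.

Midpoint: k1 = f(t_n, y_n); k2 = f(t_n + h/2, y_n + (h/2)·k1); y_{n+1} = y_n + h·k2.
t=1.000000, y=-0.230000:
  k1 = f(1.000000, -0.230000) = -0.066700
  k2 = f(1.050000, -0.233335) = -0.071051
  y ← -0.230000 + 0.1·(-0.071051) = -0.237105
t=1.100000, y=-0.237105:
  k1 = f(1.100000, -0.237105) = -0.075637
  k2 = f(1.150000, -0.240887) = -0.080336
  y ← -0.237105 + 0.1·(-0.080336) = -0.245139
t=1.200000, y=-0.245139:
  k1 = f(1.200000, -0.245139) = -0.085308
  k2 = f(1.250000, -0.249404) = -0.090409
  y ← -0.245139 + 0.1·(-0.090409) = -0.254180
y(1.3) ≈ -0.2542

-0.2542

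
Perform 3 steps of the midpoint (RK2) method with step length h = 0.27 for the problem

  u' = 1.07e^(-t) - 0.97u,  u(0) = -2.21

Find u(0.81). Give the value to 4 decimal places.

-0.6388

Midpoint: k1 = f(t_n, u_n); k2 = f(t_n + h/2, u_n + (h/2)·k1); u_{n+1} = u_n + h·k2.
t=0.000000, u=-2.210000:
  k1 = f(0.000000, -2.210000) = 3.213700
  k2 = f(0.135000, -1.776150) = 2.657742
  u ← -2.210000 + 0.27·2.657742 = -1.492410
t=0.270000, u=-1.492410:
  k1 = f(0.270000, -1.492410) = 2.264453
  k2 = f(0.405000, -1.186708) = 1.864772
  u ← -1.492410 + 0.27·1.864772 = -0.988921
t=0.540000, u=-0.988921:
  k1 = f(0.540000, -0.988921) = 1.582794
  k2 = f(0.675000, -0.775244) = 1.296784
  u ← -0.988921 + 0.27·1.296784 = -0.638789
u(0.81) ≈ -0.6388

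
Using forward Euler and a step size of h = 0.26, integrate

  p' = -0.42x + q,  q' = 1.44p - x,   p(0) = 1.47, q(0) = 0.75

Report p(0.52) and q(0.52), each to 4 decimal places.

1.9747, 1.8561

Euler on (p,q): p_{n+1} = p_n + h·p', q_{n+1} = q_n + h·q'.
0.000000: (1.470000, 0.750000); f=(0.750000, 2.116800) → (1.665000, 1.300368)
0.260000: (1.665000, 1.300368); f=(1.191168, 2.137600) → (1.974704, 1.856144)
(p(0.52), q(0.52)) ≈ (1.9747, 1.8561)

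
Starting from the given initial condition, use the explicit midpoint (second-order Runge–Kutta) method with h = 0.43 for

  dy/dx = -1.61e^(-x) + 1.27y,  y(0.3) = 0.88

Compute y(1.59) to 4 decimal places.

Midpoint: k1 = f(x_n, y_n); k2 = f(x_n + h/2, y_n + (h/2)·k1); y_{n+1} = y_n + h·k2.
x=0.300000, y=0.880000:
  k1 = f(0.300000, 0.880000) = -0.075117
  k2 = f(0.515000, 0.863850) = 0.135113
  y ← 0.880000 + 0.43·0.135113 = 0.938099
x=0.730000, y=0.938099:
  k1 = f(0.730000, 0.938099) = 0.415512
  k2 = f(0.945000, 1.027434) = 0.679067
  y ← 0.938099 + 0.43·0.679067 = 1.230097
x=1.160000, y=1.230097:
  k1 = f(1.160000, 1.230097) = 1.057511
  k2 = f(1.375000, 1.457462) = 1.443905
  y ← 1.230097 + 0.43·1.443905 = 1.850977
y(1.59) ≈ 1.8510

1.8510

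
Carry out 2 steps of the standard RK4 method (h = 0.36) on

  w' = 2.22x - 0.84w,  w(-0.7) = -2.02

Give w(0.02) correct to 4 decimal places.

-1.4677

RK4: k1 = f(x_n, w_n); k2 = f(x_n + h/2, w_n + (h/2)·k1); k3 = f(x_n + h/2, w_n + (h/2)·k2); k4 = f(x_n + h, w_n + h·k3); w_{n+1} = w_n + (h/6)·(k1 + 2k2 + 2k3 + k4).
x=-0.700000, w=-2.020000:
  k1 = f(-0.700000, -2.020000) = 0.142800
  k2 = f(-0.520000, -1.994296) = 0.520809
  k3 = f(-0.520000, -1.926254) = 0.463654
  k4 = f(-0.340000, -1.853085) = 0.801791
  w ← -2.020000 + (0.36/6)·(k1 + 2k2 + 2k3 + k4) = -1.845189
x=-0.340000, w=-1.845189:
  k1 = f(-0.340000, -1.845189) = 0.795159
  k2 = f(-0.160000, -1.702060) = 1.074531
  k3 = f(-0.160000, -1.651774) = 1.032290
  k4 = f(0.020000, -1.473565) = 1.282194
  w ← -1.845189 + (0.36/6)·(k1 + 2k2 + 2k3 + k4) = -1.467729
w(0.02) ≈ -1.4677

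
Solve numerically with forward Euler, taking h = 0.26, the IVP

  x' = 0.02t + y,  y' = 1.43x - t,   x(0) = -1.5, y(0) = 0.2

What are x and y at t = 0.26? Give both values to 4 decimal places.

-1.4480, -0.3577

Euler on (x,y): x_{n+1} = x_n + h·x', y_{n+1} = y_n + h·y'.
0.000000: (-1.500000, 0.200000); f=(0.200000, -2.145000) → (-1.448000, -0.357700)
(x(0.26), y(0.26)) ≈ (-1.4480, -0.3577)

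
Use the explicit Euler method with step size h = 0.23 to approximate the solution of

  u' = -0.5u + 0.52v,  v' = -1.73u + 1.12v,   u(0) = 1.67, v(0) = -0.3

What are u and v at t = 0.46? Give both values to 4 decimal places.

1.1516, -1.8839

Euler on (u,v): u_{n+1} = u_n + h·u', v_{n+1} = v_n + h·v'.
0.000000: (1.670000, -0.300000); f=(-0.991000, -3.225100) → (1.442070, -1.041773)
0.230000: (1.442070, -1.041773); f=(-1.262757, -3.661567) → (1.151636, -1.883933)
(u(0.46), v(0.46)) ≈ (1.1516, -1.8839)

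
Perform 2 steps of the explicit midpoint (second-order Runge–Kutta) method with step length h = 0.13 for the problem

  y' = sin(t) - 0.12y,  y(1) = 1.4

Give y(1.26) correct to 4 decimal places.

Midpoint: k1 = f(t_n, y_n); k2 = f(t_n + h/2, y_n + (h/2)·k1); y_{n+1} = y_n + h·k2.
t=1.000000, y=1.400000:
  k1 = f(1.000000, 1.400000) = 0.673471
  k2 = f(1.065000, 1.443776) = 0.701536
  y ← 1.400000 + 0.13·0.701536 = 1.491200
t=1.130000, y=1.491200:
  k1 = f(1.130000, 1.491200) = 0.725468
  k2 = f(1.195000, 1.538355) = 0.745613
  y ← 1.491200 + 0.13·0.745613 = 1.588129
y(1.26) ≈ 1.5881

1.5881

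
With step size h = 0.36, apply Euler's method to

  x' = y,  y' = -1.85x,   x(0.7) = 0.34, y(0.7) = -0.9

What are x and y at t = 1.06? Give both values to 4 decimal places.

Euler on (x,y): x_{n+1} = x_n + h·x', y_{n+1} = y_n + h·y'.
0.700000: (0.340000, -0.900000); f=(-0.900000, -0.629000) → (0.016000, -1.126440)
(x(1.06), y(1.06)) ≈ (0.0160, -1.1264)

0.0160, -1.1264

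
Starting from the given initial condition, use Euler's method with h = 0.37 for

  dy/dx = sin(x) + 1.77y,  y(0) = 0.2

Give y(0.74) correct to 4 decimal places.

Euler: y_{n+1} = y_n + h·f(x_n, y_n).
x=0.000000, y=0.200000: f=0.354000 → y ← 0.200000 + 0.37·0.354000 = 0.330980
x=0.370000, y=0.330980: f=0.947450 → y ← 0.330980 + 0.37·0.947450 = 0.681537
y(0.74) ≈ 0.6815

0.6815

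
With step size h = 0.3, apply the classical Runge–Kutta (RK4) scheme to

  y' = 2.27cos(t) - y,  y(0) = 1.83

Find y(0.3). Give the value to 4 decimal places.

1.9346

RK4: k1 = f(t_n, y_n); k2 = f(t_n + h/2, y_n + (h/2)·k1); k3 = f(t_n + h/2, y_n + (h/2)·k2); k4 = f(t_n + h, y_n + h·k3); y_{n+1} = y_n + (h/6)·(k1 + 2k2 + 2k3 + k4).
t=0.000000, y=1.830000:
  k1 = f(0.000000, 1.830000) = 0.440000
  k2 = f(0.150000, 1.896000) = 0.348510
  k3 = f(0.150000, 1.882277) = 0.362234
  k4 = f(0.300000, 1.938670) = 0.229944
  y ← 1.830000 + (0.3/6)·(k1 + 2k2 + 2k3 + k4) = 1.934572
y(0.3) ≈ 1.9346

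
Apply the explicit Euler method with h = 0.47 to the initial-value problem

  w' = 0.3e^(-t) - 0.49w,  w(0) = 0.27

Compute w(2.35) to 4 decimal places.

0.2433

Euler: w_{n+1} = w_n + h·f(t_n, w_n).
t=0.000000, w=0.270000: f=0.167700 → w ← 0.270000 + 0.47·0.167700 = 0.348819
t=0.470000, w=0.348819: f=0.016579 → w ← 0.348819 + 0.47·0.016579 = 0.356611
t=0.940000, w=0.356611: f=-0.057551 → w ← 0.356611 + 0.47·(-0.057551) = 0.329562
t=1.410000, w=0.329562: f=-0.088243 → w ← 0.329562 + 0.47·(-0.088243) = 0.288088
t=1.880000, w=0.288088: f=-0.095386 → w ← 0.288088 + 0.47·(-0.095386) = 0.243257
w(2.35) ≈ 0.2433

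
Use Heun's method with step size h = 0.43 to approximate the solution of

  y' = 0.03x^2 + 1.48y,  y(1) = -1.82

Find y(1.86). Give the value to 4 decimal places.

Heun: k1 = f(x_n, y_n); k2 = f(x_n + h, y_n + h·k1); y_{n+1} = y_n + (h/2)·(k1 + k2).
x=1.000000, y=-1.820000:
  k1 = f(1.000000, -1.820000) = -2.663600
  k2 = f(1.430000, -2.965348) = -4.327368
  y ← -1.820000 + (0.43/2)·(-2.663600 + (-4.327368)) = -3.323058
x=1.430000, y=-3.323058:
  k1 = f(1.430000, -3.323058) = -4.856779
  k2 = f(1.860000, -5.411473) = -7.905192
  y ← -3.323058 + (0.43/2)·(-4.856779 + (-7.905192)) = -6.066882
y(1.86) ≈ -6.0669

-6.0669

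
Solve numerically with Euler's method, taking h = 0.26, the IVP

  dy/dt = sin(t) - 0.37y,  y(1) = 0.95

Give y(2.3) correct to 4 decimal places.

1.5755

Euler: y_{n+1} = y_n + h·f(t_n, y_n).
t=1.000000, y=0.950000: f=0.489971 → y ← 0.950000 + 0.26·0.489971 = 1.077392
t=1.260000, y=1.077392: f=0.553455 → y ← 1.077392 + 0.26·0.553455 = 1.221291
t=1.520000, y=1.221291: f=0.546833 → y ← 1.221291 + 0.26·0.546833 = 1.363467
t=1.780000, y=1.363467: f=0.473714 → y ← 1.363467 + 0.26·0.473714 = 1.486633
t=2.040000, y=1.486633: f=0.341875 → y ← 1.486633 + 0.26·0.341875 = 1.575520
y(2.3) ≈ 1.5755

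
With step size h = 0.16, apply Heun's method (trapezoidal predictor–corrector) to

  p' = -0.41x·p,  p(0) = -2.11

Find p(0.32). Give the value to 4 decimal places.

-2.0661

Heun: k1 = f(x_n, p_n); k2 = f(x_n + h, p_n + h·k1); p_{n+1} = p_n + (h/2)·(k1 + k2).
x=0.000000, p=-2.110000:
  k1 = f(0.000000, -2.110000) = 0.000000
  k2 = f(0.160000, -2.110000) = 0.138416
  p ← -2.110000 + (0.16/2)·(0.000000 + 0.138416) = -2.098927
x=0.160000, p=-2.098927:
  k1 = f(0.160000, -2.098927) = 0.137690
  k2 = f(0.320000, -2.076896) = 0.272489
  p ← -2.098927 + (0.16/2)·(0.137690 + 0.272489) = -2.066112
p(0.32) ≈ -2.0661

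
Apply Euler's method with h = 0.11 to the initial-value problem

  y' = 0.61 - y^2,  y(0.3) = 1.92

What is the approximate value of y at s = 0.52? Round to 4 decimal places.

Euler: y_{n+1} = y_n + h·f(s_n, y_n).
s=0.300000, y=1.920000: f=-3.076400 → y ← 1.920000 + 0.11·(-3.076400) = 1.581596
s=0.410000, y=1.581596: f=-1.891446 → y ← 1.581596 + 0.11·(-1.891446) = 1.373537
y(0.52) ≈ 1.3735

1.3735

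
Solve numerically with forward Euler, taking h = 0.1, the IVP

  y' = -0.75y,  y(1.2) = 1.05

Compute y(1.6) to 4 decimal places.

0.7687

Euler: y_{n+1} = y_n + h·f(t_n, y_n).
t=1.200000, y=1.050000: f=-0.787500 → y ← 1.050000 + 0.1·(-0.787500) = 0.971250
t=1.300000, y=0.971250: f=-0.728438 → y ← 0.971250 + 0.1·(-0.728438) = 0.898406
t=1.400000, y=0.898406: f=-0.673805 → y ← 0.898406 + 0.1·(-0.673805) = 0.831026
t=1.500000, y=0.831026: f=-0.623269 → y ← 0.831026 + 0.1·(-0.623269) = 0.768699
y(1.6) ≈ 0.7687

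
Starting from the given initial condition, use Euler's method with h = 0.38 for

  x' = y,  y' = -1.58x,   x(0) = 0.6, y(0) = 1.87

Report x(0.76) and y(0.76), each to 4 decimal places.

Euler on (x,y): x_{n+1} = x_n + h·x', y_{n+1} = y_n + h·y'.
0.000000: (0.600000, 1.870000); f=(1.870000, -0.948000) → (1.310600, 1.509760)
0.380000: (1.310600, 1.509760); f=(1.509760, -2.070748) → (1.884309, 0.722876)
(x(0.76), y(0.76)) ≈ (1.8843, 0.7229)

1.8843, 0.7229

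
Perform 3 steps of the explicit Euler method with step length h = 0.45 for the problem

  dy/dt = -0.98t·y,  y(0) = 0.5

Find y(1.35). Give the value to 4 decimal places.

Euler: y_{n+1} = y_n + h·f(t_n, y_n).
t=0.000000, y=0.500000: f=0.000000 → y ← 0.500000 + 0.45·0.000000 = 0.500000
t=0.450000, y=0.500000: f=-0.220500 → y ← 0.500000 + 0.45·(-0.220500) = 0.400775
t=0.900000, y=0.400775: f=-0.353484 → y ← 0.400775 + 0.45·(-0.353484) = 0.241707
y(1.35) ≈ 0.2417

0.2417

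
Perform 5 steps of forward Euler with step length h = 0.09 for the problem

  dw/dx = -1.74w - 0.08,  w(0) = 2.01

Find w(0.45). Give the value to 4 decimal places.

0.8314

Euler: w_{n+1} = w_n + h·f(x_n, w_n).
x=0.000000, w=2.010000: f=-3.577400 → w ← 2.010000 + 0.09·(-3.577400) = 1.688034
x=0.090000, w=1.688034: f=-3.017179 → w ← 1.688034 + 0.09·(-3.017179) = 1.416488
x=0.180000, w=1.416488: f=-2.544689 → w ← 1.416488 + 0.09·(-2.544689) = 1.187466
x=0.270000, w=1.187466: f=-2.146191 → w ← 1.187466 + 0.09·(-2.146191) = 0.994309
x=0.360000, w=0.994309: f=-1.810097 → w ← 0.994309 + 0.09·(-1.810097) = 0.831400
w(0.45) ≈ 0.8314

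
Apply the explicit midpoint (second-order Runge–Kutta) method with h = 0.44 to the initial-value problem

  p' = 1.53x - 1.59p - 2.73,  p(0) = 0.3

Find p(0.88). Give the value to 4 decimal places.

-0.6962

Midpoint: k1 = f(x_n, p_n); k2 = f(x_n + h/2, p_n + (h/2)·k1); p_{n+1} = p_n + h·k2.
x=0.000000, p=0.300000:
  k1 = f(0.000000, 0.300000) = -3.207000
  k2 = f(0.220000, -0.405540) = -1.748591
  p ← 0.300000 + 0.44·(-1.748591) = -0.469380
x=0.440000, p=-0.469380:
  k1 = f(0.440000, -0.469380) = -1.310485
  k2 = f(0.660000, -0.757687) = -0.515478
  p ← -0.469380 + 0.44·(-0.515478) = -0.696190
p(0.88) ≈ -0.6962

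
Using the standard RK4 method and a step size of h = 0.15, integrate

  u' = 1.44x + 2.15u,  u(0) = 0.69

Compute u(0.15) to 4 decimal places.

RK4: k1 = f(x_n, u_n); k2 = f(x_n + h/2, u_n + (h/2)·k1); k3 = f(x_n + h/2, u_n + (h/2)·k2); k4 = f(x_n + h, u_n + h·k3); u_{n+1} = u_n + (h/6)·(k1 + 2k2 + 2k3 + k4).
x=0.000000, u=0.690000:
  k1 = f(0.000000, 0.690000) = 1.483500
  k2 = f(0.075000, 0.801262) = 1.830714
  k3 = f(0.075000, 0.827304) = 1.886703
  k4 = f(0.150000, 0.973005) = 2.307962
  u ← 0.690000 + (0.15/6)·(k1 + 2k2 + 2k3 + k4) = 0.970657
u(0.15) ≈ 0.9707

0.9707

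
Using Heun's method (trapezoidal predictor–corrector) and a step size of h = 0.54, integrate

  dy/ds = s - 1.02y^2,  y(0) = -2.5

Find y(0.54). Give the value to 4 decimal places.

Heun: k1 = f(s_n, y_n); k2 = f(s_n + h, y_n + h·k1); y_{n+1} = y_n + (h/2)·(k1 + k2).
s=0.000000, y=-2.500000:
  k1 = f(0.000000, -2.500000) = -6.375000
  k2 = f(0.540000, -5.942500) = -35.479572
  y ← -2.500000 + (0.54/2)·(-6.375000 + (-35.479572)) = -13.800735
y(0.54) ≈ -13.8007

-13.8007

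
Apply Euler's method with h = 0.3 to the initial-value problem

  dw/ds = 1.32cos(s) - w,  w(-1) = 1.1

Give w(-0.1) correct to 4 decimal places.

Euler: w_{n+1} = w_n + h·f(s_n, w_n).
s=-1.000000, w=1.100000: f=-0.386801 → w ← 1.100000 + 0.3·(-0.386801) = 0.983960
s=-0.700000, w=0.983960: f=0.025632 → w ← 0.983960 + 0.3·0.025632 = 0.991649
s=-0.400000, w=0.991649: f=0.224151 → w ← 0.991649 + 0.3·0.224151 = 1.058895
w(-0.1) ≈ 1.0589

1.0589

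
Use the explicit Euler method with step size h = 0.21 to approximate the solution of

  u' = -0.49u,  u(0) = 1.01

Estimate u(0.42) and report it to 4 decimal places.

Euler: u_{n+1} = u_n + h·f(t_n, u_n).
t=0.000000, u=1.010000: f=-0.494900 → u ← 1.010000 + 0.21·(-0.494900) = 0.906071
t=0.210000, u=0.906071: f=-0.443975 → u ← 0.906071 + 0.21·(-0.443975) = 0.812836
u(0.42) ≈ 0.8128

0.8128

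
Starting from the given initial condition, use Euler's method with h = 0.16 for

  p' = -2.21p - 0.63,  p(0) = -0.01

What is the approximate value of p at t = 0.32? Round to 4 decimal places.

Euler: p_{n+1} = p_n + h·f(t_n, p_n).
t=0.000000, p=-0.010000: f=-0.607900 → p ← -0.010000 + 0.16·(-0.607900) = -0.107264
t=0.160000, p=-0.107264: f=-0.392947 → p ← -0.107264 + 0.16·(-0.392947) = -0.170135
p(0.32) ≈ -0.1701

-0.1701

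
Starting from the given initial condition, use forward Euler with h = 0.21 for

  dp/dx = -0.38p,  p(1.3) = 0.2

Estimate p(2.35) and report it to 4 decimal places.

Euler: p_{n+1} = p_n + h·f(x_n, p_n).
x=1.300000, p=0.200000: f=-0.076000 → p ← 0.200000 + 0.21·(-0.076000) = 0.184040
x=1.510000, p=0.184040: f=-0.069935 → p ← 0.184040 + 0.21·(-0.069935) = 0.169354
x=1.720000, p=0.169354: f=-0.064354 → p ← 0.169354 + 0.21·(-0.064354) = 0.155839
x=1.930000, p=0.155839: f=-0.059219 → p ← 0.155839 + 0.21·(-0.059219) = 0.143403
x=2.140000, p=0.143403: f=-0.054493 → p ← 0.143403 + 0.21·(-0.054493) = 0.131960
p(2.35) ≈ 0.1320

0.1320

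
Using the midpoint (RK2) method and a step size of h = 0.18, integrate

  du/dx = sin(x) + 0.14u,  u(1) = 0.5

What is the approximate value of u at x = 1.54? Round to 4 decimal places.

Midpoint: k1 = f(x_n, u_n); k2 = f(x_n + h/2, u_n + (h/2)·k1); u_{n+1} = u_n + h·k2.
x=1.000000, u=0.500000:
  k1 = f(1.000000, 0.500000) = 0.911471
  k2 = f(1.090000, 0.582032) = 0.968111
  u ← 0.500000 + 0.18·0.968111 = 0.674260
x=1.180000, u=0.674260:
  k1 = f(1.180000, 0.674260) = 1.019002
  k2 = f(1.270000, 0.765970) = 1.062337
  u ← 0.674260 + 0.18·1.062337 = 0.865481
x=1.360000, u=0.865481:
  k1 = f(1.360000, 0.865481) = 1.099032
  k2 = f(1.450000, 0.964394) = 1.127728
  u ← 0.865481 + 0.18·1.127728 = 1.068472
u(1.54) ≈ 1.0685

1.0685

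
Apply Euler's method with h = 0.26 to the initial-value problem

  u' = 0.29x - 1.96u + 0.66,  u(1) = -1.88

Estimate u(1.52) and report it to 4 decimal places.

-0.0644

Euler: u_{n+1} = u_n + h·f(x_n, u_n).
x=1.000000, u=-1.880000: f=4.634800 → u ← -1.880000 + 0.26·4.634800 = -0.674952
x=1.260000, u=-0.674952: f=2.348306 → u ← -0.674952 + 0.26·2.348306 = -0.064392
u(1.52) ≈ -0.0644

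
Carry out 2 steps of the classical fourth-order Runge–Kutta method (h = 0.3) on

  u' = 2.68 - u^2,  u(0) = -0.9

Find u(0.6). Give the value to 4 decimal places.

0.5701

RK4: k1 = f(s_n, u_n); k2 = f(s_n + h/2, u_n + (h/2)·k1); k3 = f(s_n + h/2, u_n + (h/2)·k2); k4 = f(s_n + h, u_n + h·k3); u_{n+1} = u_n + (h/6)·(k1 + 2k2 + 2k3 + k4).
s=0.000000, u=-0.900000:
  k1 = f(0.000000, -0.900000) = 1.870000
  k2 = f(0.150000, -0.619500) = 2.296220
  k3 = f(0.150000, -0.555567) = 2.371345
  k4 = f(0.300000, -0.188596) = 2.644431
  u ← -0.900000 + (0.3/6)·(k1 + 2k2 + 2k3 + k4) = -0.207522
s=0.300000, u=-0.207522:
  k1 = f(0.300000, -0.207522) = 2.636935
  k2 = f(0.450000, 0.188018) = 2.644649
  k3 = f(0.450000, 0.189175) = 2.644213
  k4 = f(0.600000, 0.585742) = 2.336906
  u ← -0.207522 + (0.3/6)·(k1 + 2k2 + 2k3 + k4) = 0.570056
u(0.6) ≈ 0.5701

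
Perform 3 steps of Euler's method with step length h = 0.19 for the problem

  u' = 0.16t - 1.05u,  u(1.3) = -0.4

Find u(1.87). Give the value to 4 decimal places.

-0.0925

Euler: u_{n+1} = u_n + h·f(t_n, u_n).
t=1.300000, u=-0.400000: f=0.628000 → u ← -0.400000 + 0.19·0.628000 = -0.280680
t=1.490000, u=-0.280680: f=0.533114 → u ← -0.280680 + 0.19·0.533114 = -0.179388
t=1.680000, u=-0.179388: f=0.457158 → u ← -0.179388 + 0.19·0.457158 = -0.092528
u(1.87) ≈ -0.0925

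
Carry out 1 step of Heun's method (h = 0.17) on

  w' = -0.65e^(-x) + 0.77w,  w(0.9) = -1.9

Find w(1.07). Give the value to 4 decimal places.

-2.2093

Heun: k1 = f(x_n, w_n); k2 = f(x_n + h, w_n + h·k1); w_{n+1} = w_n + (h/2)·(k1 + k2).
x=0.900000, w=-1.900000:
  k1 = f(0.900000, -1.900000) = -1.727270
  k2 = f(1.070000, -2.193636) = -1.912055
  w ← -1.900000 + (0.17/2)·(-1.727270 + (-1.912055)) = -2.209343
w(1.07) ≈ -2.2093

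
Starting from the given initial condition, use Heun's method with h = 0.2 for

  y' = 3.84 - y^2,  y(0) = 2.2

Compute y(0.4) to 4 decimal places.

Heun: k1 = f(x_n, y_n); k2 = f(x_n + h, y_n + h·k1); y_{n+1} = y_n + (h/2)·(k1 + k2).
x=0.000000, y=2.200000:
  k1 = f(0.000000, 2.200000) = -1.000000
  k2 = f(0.200000, 2.000000) = -0.160000
  y ← 2.200000 + (0.2/2)·(-1.000000 + (-0.160000)) = 2.084000
x=0.200000, y=2.084000:
  k1 = f(0.200000, 2.084000) = -0.503056
  k2 = f(0.400000, 1.983389) = -0.093831
  y ← 2.084000 + (0.2/2)·(-0.503056 + (-0.093831)) = 2.024311
y(0.4) ≈ 2.0243

2.0243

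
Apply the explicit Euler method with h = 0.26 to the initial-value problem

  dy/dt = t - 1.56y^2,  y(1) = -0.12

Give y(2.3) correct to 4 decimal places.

Euler: y_{n+1} = y_n + h·f(t_n, y_n).
t=1.000000, y=-0.120000: f=0.977536 → y ← -0.120000 + 0.26·0.977536 = 0.134159
t=1.260000, y=0.134159: f=1.231922 → y ← 0.134159 + 0.26·1.231922 = 0.454459
t=1.520000, y=0.454459: f=1.197808 → y ← 0.454459 + 0.26·1.197808 = 0.765889
t=1.780000, y=0.765889: f=0.864925 → y ← 0.765889 + 0.26·0.864925 = 0.990770
t=2.040000, y=0.990770: f=0.508665 → y ← 0.990770 + 0.26·0.508665 = 1.123023
y(2.3) ≈ 1.1230

1.1230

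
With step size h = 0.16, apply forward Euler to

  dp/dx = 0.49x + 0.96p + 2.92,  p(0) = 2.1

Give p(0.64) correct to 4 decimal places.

6.1475

Euler: p_{n+1} = p_n + h·f(x_n, p_n).
x=0.000000, p=2.100000: f=4.936000 → p ← 2.100000 + 0.16·4.936000 = 2.889760
x=0.160000, p=2.889760: f=5.772570 → p ← 2.889760 + 0.16·5.772570 = 3.813371
x=0.320000, p=3.813371: f=6.737636 → p ← 3.813371 + 0.16·6.737636 = 4.891393
x=0.480000, p=4.891393: f=7.850937 → p ← 4.891393 + 0.16·7.850937 = 6.147543
p(0.64) ≈ 6.1475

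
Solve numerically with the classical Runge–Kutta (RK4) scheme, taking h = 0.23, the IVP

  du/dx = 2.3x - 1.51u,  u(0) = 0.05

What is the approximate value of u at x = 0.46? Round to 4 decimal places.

0.2206

RK4: k1 = f(x_n, u_n); k2 = f(x_n + h/2, u_n + (h/2)·k1); k3 = f(x_n + h/2, u_n + (h/2)·k2); k4 = f(x_n + h, u_n + h·k3); u_{n+1} = u_n + (h/6)·(k1 + 2k2 + 2k3 + k4).
x=0.000000, u=0.050000:
  k1 = f(0.000000, 0.050000) = -0.075500
  k2 = f(0.115000, 0.041318) = 0.202111
  k3 = f(0.115000, 0.073243) = 0.153903
  k4 = f(0.230000, 0.085398) = 0.400049
  u ← 0.050000 + (0.23/6)·(k1 + 2k2 + 2k3 + k4) = 0.089735
x=0.230000, u=0.089735:
  k1 = f(0.230000, 0.089735) = 0.393499
  k2 = f(0.345000, 0.134988) = 0.589668
  k3 = f(0.345000, 0.157547) = 0.555604
  k4 = f(0.460000, 0.217524) = 0.729538
  u ← 0.089735 + (0.23/6)·(k1 + 2k2 + 2k3 + k4) = 0.220589
u(0.46) ≈ 0.2206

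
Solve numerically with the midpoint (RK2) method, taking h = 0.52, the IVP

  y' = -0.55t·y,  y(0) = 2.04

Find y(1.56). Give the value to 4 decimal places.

1.0241

Midpoint: k1 = f(t_n, y_n); k2 = f(t_n + h/2, y_n + (h/2)·k1); y_{n+1} = y_n + h·k2.
t=0.000000, y=2.040000:
  k1 = f(0.000000, 2.040000) = 0.000000
  k2 = f(0.260000, 2.040000) = -0.291720
  y ← 2.040000 + 0.52·(-0.291720) = 1.888306
t=0.520000, y=1.888306:
  k1 = f(0.520000, 1.888306) = -0.540055
  k2 = f(0.780000, 1.747891) = -0.749845
  y ← 1.888306 + 0.52·(-0.749845) = 1.498386
t=1.040000, y=1.498386:
  k1 = f(1.040000, 1.498386) = -0.857077
  k2 = f(1.300000, 1.275546) = -0.912015
  y ← 1.498386 + 0.52·(-0.912015) = 1.024138
y(1.56) ≈ 1.0241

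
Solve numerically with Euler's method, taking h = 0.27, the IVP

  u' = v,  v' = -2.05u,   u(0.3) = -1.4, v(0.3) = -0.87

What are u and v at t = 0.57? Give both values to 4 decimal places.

-1.6349, -0.0951

Euler on (u,v): u_{n+1} = u_n + h·u', v_{n+1} = v_n + h·v'.
0.300000: (-1.400000, -0.870000); f=(-0.870000, 2.870000) → (-1.634900, -0.095100)
(u(0.57), v(0.57)) ≈ (-1.6349, -0.0951)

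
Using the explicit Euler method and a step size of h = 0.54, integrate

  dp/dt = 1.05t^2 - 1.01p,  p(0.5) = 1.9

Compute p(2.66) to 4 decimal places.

3.4130

Euler: p_{n+1} = p_n + h·f(t_n, p_n).
t=0.500000, p=1.900000: f=-1.656500 → p ← 1.900000 + 0.54·(-1.656500) = 1.005490
t=1.040000, p=1.005490: f=0.120135 → p ← 1.005490 + 0.54·0.120135 = 1.070363
t=1.580000, p=1.070363: f=1.540153 → p ← 1.070363 + 0.54·1.540153 = 1.902046
t=2.120000, p=1.902046: f=2.798054 → p ← 1.902046 + 0.54·2.798054 = 3.412995
p(2.66) ≈ 3.4130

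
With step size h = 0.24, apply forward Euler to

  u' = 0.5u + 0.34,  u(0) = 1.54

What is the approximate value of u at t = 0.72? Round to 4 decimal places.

Euler: u_{n+1} = u_n + h·f(t_n, u_n).
t=0.000000, u=1.540000: f=1.110000 → u ← 1.540000 + 0.24·1.110000 = 1.806400
t=0.240000, u=1.806400: f=1.243200 → u ← 1.806400 + 0.24·1.243200 = 2.104768
t=0.480000, u=2.104768: f=1.392384 → u ← 2.104768 + 0.24·1.392384 = 2.438940
u(0.72) ≈ 2.4389

2.4389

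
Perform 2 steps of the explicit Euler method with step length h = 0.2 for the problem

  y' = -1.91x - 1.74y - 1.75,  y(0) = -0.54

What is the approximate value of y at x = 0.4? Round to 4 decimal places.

Euler: y_{n+1} = y_n + h·f(x_n, y_n).
x=0.000000, y=-0.540000: f=-0.810400 → y ← -0.540000 + 0.2·(-0.810400) = -0.702080
x=0.200000, y=-0.702080: f=-0.910381 → y ← -0.702080 + 0.2·(-0.910381) = -0.884156
y(0.4) ≈ -0.8842

-0.8842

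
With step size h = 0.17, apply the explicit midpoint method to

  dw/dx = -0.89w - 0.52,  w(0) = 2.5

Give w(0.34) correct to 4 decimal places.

1.6976

Midpoint: k1 = f(x_n, w_n); k2 = f(x_n + h/2, w_n + (h/2)·k1); w_{n+1} = w_n + h·k2.
x=0.000000, w=2.500000:
  k1 = f(0.000000, 2.500000) = -2.745000
  k2 = f(0.085000, 2.266675) = -2.537341
  w ← 2.500000 + 0.17·(-2.537341) = 2.068652
x=0.170000, w=2.068652:
  k1 = f(0.170000, 2.068652) = -2.361100
  k2 = f(0.255000, 1.867959) = -2.182483
  w ← 2.068652 + 0.17·(-2.182483) = 1.697630
w(0.34) ≈ 1.6976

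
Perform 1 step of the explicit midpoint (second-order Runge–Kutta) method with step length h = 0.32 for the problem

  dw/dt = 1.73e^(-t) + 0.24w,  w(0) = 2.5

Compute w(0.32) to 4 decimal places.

Midpoint: k1 = f(t_n, w_n); k2 = f(t_n + h/2, w_n + (h/2)·k1); w_{n+1} = w_n + h·k2.
t=0.000000, w=2.500000:
  k1 = f(0.000000, 2.500000) = 2.330000
  k2 = f(0.160000, 2.872800) = 2.163681
  w ← 2.500000 + 0.32·2.163681 = 3.192378
w(0.32) ≈ 3.1924

3.1924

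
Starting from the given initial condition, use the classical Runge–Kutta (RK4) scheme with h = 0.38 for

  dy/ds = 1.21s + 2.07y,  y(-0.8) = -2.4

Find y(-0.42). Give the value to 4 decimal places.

-5.7064

RK4: k1 = f(s_n, y_n); k2 = f(s_n + h/2, y_n + (h/2)·k1); k3 = f(s_n + h/2, y_n + (h/2)·k2); k4 = f(s_n + h, y_n + h·k3); y_{n+1} = y_n + (h/6)·(k1 + 2k2 + 2k3 + k4).
s=-0.800000, y=-2.400000:
  k1 = f(-0.800000, -2.400000) = -5.936000
  k2 = f(-0.610000, -3.527840) = -8.040729
  k3 = f(-0.610000, -3.927738) = -8.868519
  k4 = f(-0.420000, -5.770037) = -12.452177
  y ← -2.400000 + (0.38/6)·(k1 + 2k2 + 2k3 + k4) = -5.706423
y(-0.42) ≈ -5.7064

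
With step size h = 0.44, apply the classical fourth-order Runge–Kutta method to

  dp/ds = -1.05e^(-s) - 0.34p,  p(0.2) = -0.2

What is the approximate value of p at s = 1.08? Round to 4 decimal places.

-0.5737

RK4: k1 = f(s_n, p_n); k2 = f(s_n + h/2, p_n + (h/2)·k1); k3 = f(s_n + h/2, p_n + (h/2)·k2); k4 = f(s_n + h, p_n + h·k3); p_{n+1} = p_n + (h/6)·(k1 + 2k2 + 2k3 + k4).
s=0.200000, p=-0.200000:
  k1 = f(0.200000, -0.200000) = -0.791667
  k2 = f(0.420000, -0.374167) = -0.562682
  k3 = f(0.420000, -0.323790) = -0.579811
  k4 = f(0.640000, -0.455117) = -0.398917
  p ← -0.200000 + (0.44/6)·(k1 + 2k2 + 2k3 + k4) = -0.454875
s=0.640000, p=-0.454875:
  k1 = f(0.640000, -0.454875) = -0.398999
  k2 = f(0.860000, -0.542655) = -0.259817
  k3 = f(0.860000, -0.512035) = -0.270228
  k4 = f(1.080000, -0.573776) = -0.161492
  p ← -0.454875 + (0.44/6)·(k1 + 2k2 + 2k3 + k4) = -0.573718
p(1.08) ≈ -0.5737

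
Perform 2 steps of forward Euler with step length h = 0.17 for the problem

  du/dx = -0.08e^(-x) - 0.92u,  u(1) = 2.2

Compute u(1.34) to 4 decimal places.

Euler: u_{n+1} = u_n + h·f(x_n, u_n).
x=1.000000, u=2.200000: f=-2.053430 → u ← 2.200000 + 0.17·(-2.053430) = 1.850917
x=1.170000, u=1.850917: f=-1.727673 → u ← 1.850917 + 0.17·(-1.727673) = 1.557212
u(1.34) ≈ 1.5572

1.5572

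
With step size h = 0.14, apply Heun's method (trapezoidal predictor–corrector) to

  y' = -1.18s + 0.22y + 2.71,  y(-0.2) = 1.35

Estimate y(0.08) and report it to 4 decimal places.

2.2395

Heun: k1 = f(s_n, y_n); k2 = f(s_n + h, y_n + h·k1); y_{n+1} = y_n + (h/2)·(k1 + k2).
s=-0.200000, y=1.350000:
  k1 = f(-0.200000, 1.350000) = 3.243000
  k2 = f(-0.060000, 1.804020) = 3.177684
  y ← 1.350000 + (0.14/2)·(3.243000 + 3.177684) = 1.799448
s=-0.060000, y=1.799448:
  k1 = f(-0.060000, 1.799448) = 3.176679
  k2 = f(0.080000, 2.244183) = 3.109320
  y ← 1.799448 + (0.14/2)·(3.176679 + 3.109320) = 2.239468
y(0.08) ≈ 2.2395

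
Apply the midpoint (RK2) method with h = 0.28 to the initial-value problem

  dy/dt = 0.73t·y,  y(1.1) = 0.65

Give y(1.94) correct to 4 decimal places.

Midpoint: k1 = f(t_n, y_n); k2 = f(t_n + h/2, y_n + (h/2)·k1); y_{n+1} = y_n + h·k2.
t=1.100000, y=0.650000:
  k1 = f(1.100000, 0.650000) = 0.521950
  k2 = f(1.240000, 0.723073) = 0.654526
  y ← 0.650000 + 0.28·0.654526 = 0.833267
t=1.380000, y=0.833267:
  k1 = f(1.380000, 0.833267) = 0.839433
  k2 = f(1.520000, 0.950788) = 1.054994
  y ← 0.833267 + 0.28·1.054994 = 1.128666
t=1.660000, y=1.128666:
  k1 = f(1.660000, 1.128666) = 1.367717
  k2 = f(1.800000, 1.320146) = 1.734672
  y ← 1.128666 + 0.28·1.734672 = 1.614374
y(1.94) ≈ 1.6144

1.6144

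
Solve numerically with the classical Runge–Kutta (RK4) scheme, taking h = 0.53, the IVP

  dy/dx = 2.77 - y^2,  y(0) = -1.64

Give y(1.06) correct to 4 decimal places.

RK4: k1 = f(x_n, y_n); k2 = f(x_n + h/2, y_n + (h/2)·k1); k3 = f(x_n + h/2, y_n + (h/2)·k2); k4 = f(x_n + h, y_n + h·k3); y_{n+1} = y_n + (h/6)·(k1 + 2k2 + 2k3 + k4).
x=0.000000, y=-1.640000:
  k1 = f(0.000000, -1.640000) = 0.080400
  k2 = f(0.265000, -1.618694) = 0.149830
  k3 = f(0.265000, -1.600295) = 0.209056
  k4 = f(0.530000, -1.529201) = 0.431546
  y ← -1.640000 + (0.53/6)·(k1 + 2k2 + 2k3 + k4) = -1.531375
x=0.530000, y=-1.531375:
  k1 = f(0.530000, -1.531375) = 0.424890
  k2 = f(0.795000, -1.418779) = 0.757066
  k3 = f(0.795000, -1.330753) = 0.999097
  k4 = f(1.060000, -1.001853) = 1.766290
  y ← -1.531375 + (0.53/6)·(k1 + 2k2 + 2k3 + k4) = -1.027565
y(1.06) ≈ -1.0276

-1.0276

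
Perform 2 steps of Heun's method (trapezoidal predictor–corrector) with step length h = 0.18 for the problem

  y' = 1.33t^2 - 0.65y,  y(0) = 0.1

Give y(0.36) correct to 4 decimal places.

Heun: k1 = f(t_n, y_n); k2 = f(t_n + h, y_n + h·k1); y_{n+1} = y_n + (h/2)·(k1 + k2).
t=0.000000, y=0.100000:
  k1 = f(0.000000, 0.100000) = -0.065000
  k2 = f(0.180000, 0.088300) = -0.014303
  y ← 0.100000 + (0.18/2)·(-0.065000 + (-0.014303)) = 0.092863
t=0.180000, y=0.092863:
  k1 = f(0.180000, 0.092863) = -0.017269
  k2 = f(0.360000, 0.089754) = 0.114028
  y ← 0.092863 + (0.18/2)·(-0.017269 + 0.114028) = 0.101571
y(0.36) ≈ 0.1016

0.1016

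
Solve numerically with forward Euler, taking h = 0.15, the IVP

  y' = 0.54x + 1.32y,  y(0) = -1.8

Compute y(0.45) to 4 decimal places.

-3.0560

Euler: y_{n+1} = y_n + h·f(x_n, y_n).
x=0.000000, y=-1.800000: f=-2.376000 → y ← -1.800000 + 0.15·(-2.376000) = -2.156400
x=0.150000, y=-2.156400: f=-2.765448 → y ← -2.156400 + 0.15·(-2.765448) = -2.571217
x=0.300000, y=-2.571217: f=-3.232007 → y ← -2.571217 + 0.15·(-3.232007) = -3.056018
y(0.45) ≈ -3.0560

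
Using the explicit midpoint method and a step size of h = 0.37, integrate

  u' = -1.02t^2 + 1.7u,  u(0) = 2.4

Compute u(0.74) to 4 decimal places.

Midpoint: k1 = f(t_n, u_n); k2 = f(t_n + h/2, u_n + (h/2)·k1); u_{n+1} = u_n + h·k2.
t=0.000000, u=2.400000:
  k1 = f(0.000000, 2.400000) = 4.080000
  k2 = f(0.185000, 3.154800) = 5.328250
  u ← 2.400000 + 0.37·5.328250 = 4.371453
t=0.370000, u=4.371453:
  k1 = f(0.370000, 4.371453) = 7.291832
  k2 = f(0.555000, 5.720442) = 9.410565
  u ← 4.371453 + 0.37·9.410565 = 7.853362
u(0.74) ≈ 7.8534

7.8534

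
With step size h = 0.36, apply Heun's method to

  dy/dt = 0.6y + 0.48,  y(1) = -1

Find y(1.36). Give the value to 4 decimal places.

-1.0479

Heun: k1 = f(t_n, y_n); k2 = f(t_n + h, y_n + h·k1); y_{n+1} = y_n + (h/2)·(k1 + k2).
t=1.000000, y=-1.000000:
  k1 = f(1.000000, -1.000000) = -0.120000
  k2 = f(1.360000, -1.043200) = -0.145920
  y ← -1.000000 + (0.36/2)·(-0.120000 + (-0.145920)) = -1.047866
y(1.36) ≈ -1.0479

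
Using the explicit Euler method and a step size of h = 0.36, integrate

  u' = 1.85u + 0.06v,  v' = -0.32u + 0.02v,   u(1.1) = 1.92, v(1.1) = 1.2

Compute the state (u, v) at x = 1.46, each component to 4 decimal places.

Euler on (u,v): u_{n+1} = u_n + h·u', v_{n+1} = v_n + h·v'.
1.100000: (1.920000, 1.200000); f=(3.624000, -0.590400) → (3.224640, 0.987456)
(u(1.46), v(1.46)) ≈ (3.2246, 0.9875)

3.2246, 0.9875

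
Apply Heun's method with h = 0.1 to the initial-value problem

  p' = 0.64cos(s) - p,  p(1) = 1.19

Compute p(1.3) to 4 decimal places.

0.9480

Heun: k1 = f(s_n, p_n); k2 = f(s_n + h, p_n + h·k1); p_{n+1} = p_n + (h/2)·(k1 + k2).
s=1.000000, p=1.190000:
  k1 = f(1.000000, 1.190000) = -0.844207
  k2 = f(1.100000, 1.105579) = -0.815278
  p ← 1.190000 + (0.1/2)·(-0.844207 + (-0.815278)) = 1.107026
s=1.100000, p=1.107026:
  k1 = f(1.100000, 1.107026) = -0.816724
  k2 = f(1.200000, 1.025353) = -0.793444
  p ← 1.107026 + (0.1/2)·(-0.816724 + (-0.793444)) = 1.026517
s=1.200000, p=1.026517:
  k1 = f(1.200000, 1.026517) = -0.794608
  k2 = f(1.300000, 0.947057) = -0.775857
  p ← 1.026517 + (0.1/2)·(-0.794608 + (-0.775857)) = 0.947994
p(1.3) ≈ 0.9480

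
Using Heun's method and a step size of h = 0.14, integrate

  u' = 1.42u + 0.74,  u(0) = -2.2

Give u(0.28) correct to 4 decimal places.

Heun: k1 = f(x_n, u_n); k2 = f(x_n + h, u_n + h·k1); u_{n+1} = u_n + (h/2)·(k1 + k2).
x=0.000000, u=-2.200000:
  k1 = f(0.000000, -2.200000) = -2.384000
  k2 = f(0.140000, -2.533760) = -2.857939
  u ← -2.200000 + (0.14/2)·(-2.384000 + (-2.857939)) = -2.566936
x=0.140000, u=-2.566936:
  k1 = f(0.140000, -2.566936) = -2.905049
  k2 = f(0.280000, -2.973643) = -3.482572
  u ← -2.566936 + (0.14/2)·(-2.905049 + (-3.482572)) = -3.014069
u(0.28) ≈ -3.0141

-3.0141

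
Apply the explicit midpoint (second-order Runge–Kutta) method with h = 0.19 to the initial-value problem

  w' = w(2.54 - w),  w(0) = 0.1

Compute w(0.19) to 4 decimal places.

Midpoint: k1 = f(t_n, w_n); k2 = f(t_n + h/2, w_n + (h/2)·k1); w_{n+1} = w_n + h·k2.
t=0.000000, w=0.100000:
  k1 = f(0.000000, 0.100000) = 0.244000
  k2 = f(0.095000, 0.123180) = 0.297704
  w ← 0.100000 + 0.19·0.297704 = 0.156564
w(0.19) ≈ 0.1566

0.1566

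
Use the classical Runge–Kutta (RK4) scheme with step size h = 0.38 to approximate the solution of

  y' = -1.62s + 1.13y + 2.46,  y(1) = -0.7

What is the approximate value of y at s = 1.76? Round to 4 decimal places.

-1.2768

RK4: k1 = f(s_n, y_n); k2 = f(s_n + h/2, y_n + (h/2)·k1); k3 = f(s_n + h/2, y_n + (h/2)·k2); k4 = f(s_n + h, y_n + h·k3); y_{n+1} = y_n + (h/6)·(k1 + 2k2 + 2k3 + k4).
s=1.000000, y=-0.700000:
  k1 = f(1.000000, -0.700000) = 0.049000
  k2 = f(1.190000, -0.690690) = -0.248280
  k3 = f(1.190000, -0.747173) = -0.312106
  k4 = f(1.380000, -0.818600) = -0.700618
  y ← -0.700000 + (0.38/6)·(k1 + 2k2 + 2k3 + k4) = -0.812251
s=1.380000, y=-0.812251:
  k1 = f(1.380000, -0.812251) = -0.693444
  k2 = f(1.570000, -0.944006) = -1.150126
  k3 = f(1.570000, -1.030775) = -1.248176
  k4 = f(1.760000, -1.286558) = -1.845011
  y ← -0.812251 + (0.38/6)·(k1 + 2k2 + 2k3 + k4) = -1.276805
y(1.76) ≈ -1.2768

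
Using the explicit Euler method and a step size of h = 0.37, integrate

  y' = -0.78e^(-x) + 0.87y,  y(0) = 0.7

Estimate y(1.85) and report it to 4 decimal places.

1.0517

Euler: y_{n+1} = y_n + h·f(x_n, y_n).
x=0.000000, y=0.700000: f=-0.171000 → y ← 0.700000 + 0.37·(-0.171000) = 0.636730
x=0.370000, y=0.636730: f=0.015182 → y ← 0.636730 + 0.37·0.015182 = 0.642347
x=0.740000, y=0.642347: f=0.186693 → y ← 0.642347 + 0.37·0.186693 = 0.711424
x=1.110000, y=0.711424: f=0.361883 → y ← 0.711424 + 0.37·0.361883 = 0.845321
x=1.480000, y=0.845321: f=0.557872 → y ← 0.845321 + 0.37·0.557872 = 1.051733
y(1.85) ≈ 1.0517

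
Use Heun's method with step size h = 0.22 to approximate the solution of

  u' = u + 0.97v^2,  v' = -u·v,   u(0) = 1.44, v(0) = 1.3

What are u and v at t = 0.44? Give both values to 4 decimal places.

Heun on (u,v): k1 = f(t_n, state_n); k2 = f(t_n + h, state_n + h·k1); state_{n+1} = state_n + (h/2)·(k1 + k2).
0.000000: (1.440000, 1.300000)
  k1 = (3.079300, -1.872000)
  predictor → (2.117446, 0.888160)
  k2 = (2.882609, -1.880631)
  → (2.095810, 0.887211)
0.220000: (2.095810, 0.887211)
  k1 = (2.859338, -1.859425)
  predictor → (2.724864, 0.478137)
  k2 = (2.946621, -1.302859)
  → (2.734466, 0.539359)
(u(0.44), v(0.44)) ≈ (2.7345, 0.5394)

2.7345, 0.5394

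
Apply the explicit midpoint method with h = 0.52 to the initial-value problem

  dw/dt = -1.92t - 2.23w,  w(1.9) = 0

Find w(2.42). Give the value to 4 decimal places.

Midpoint: k1 = f(t_n, w_n); k2 = f(t_n + h/2, w_n + (h/2)·k1); w_{n+1} = w_n + h·k2.
t=1.900000, w=0.000000:
  k1 = f(1.900000, 0.000000) = -3.648000
  k2 = f(2.160000, -0.948480) = -2.032090
  w ← 0.000000 + 0.52·(-2.032090) = -1.056687
w(2.42) ≈ -1.0567

-1.0567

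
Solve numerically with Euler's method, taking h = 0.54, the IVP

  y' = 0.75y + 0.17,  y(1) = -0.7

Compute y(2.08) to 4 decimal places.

-1.1610

Euler: y_{n+1} = y_n + h·f(t_n, y_n).
t=1.000000, y=-0.700000: f=-0.355000 → y ← -0.700000 + 0.54·(-0.355000) = -0.891700
t=1.540000, y=-0.891700: f=-0.498775 → y ← -0.891700 + 0.54·(-0.498775) = -1.161038
y(2.08) ≈ -1.1610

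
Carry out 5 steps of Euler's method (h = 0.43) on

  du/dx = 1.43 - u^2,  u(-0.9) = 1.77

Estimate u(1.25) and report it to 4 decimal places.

Euler: u_{n+1} = u_n + h·f(x_n, u_n).
x=-0.900000, u=1.770000: f=-1.702900 → u ← 1.770000 + 0.43·(-1.702900) = 1.037753
x=-0.470000, u=1.037753: f=0.353069 → u ← 1.037753 + 0.43·0.353069 = 1.189573
x=-0.040000, u=1.189573: f=0.014917 → u ← 1.189573 + 0.43·0.014917 = 1.195987
x=0.390000, u=1.195987: f=-0.000385 → u ← 1.195987 + 0.43·(-0.000385) = 1.195821
x=0.820000, u=1.195821: f=0.000011 → u ← 1.195821 + 0.43·0.000011 = 1.195826
u(1.25) ≈ 1.1958

1.1958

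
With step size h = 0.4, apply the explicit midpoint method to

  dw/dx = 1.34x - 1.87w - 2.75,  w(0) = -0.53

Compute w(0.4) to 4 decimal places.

-0.8632

Midpoint: k1 = f(x_n, w_n); k2 = f(x_n + h/2, w_n + (h/2)·k1); w_{n+1} = w_n + h·k2.
x=0.000000, w=-0.530000:
  k1 = f(0.000000, -0.530000) = -1.758900
  k2 = f(0.200000, -0.881780) = -0.833071
  w ← -0.530000 + 0.4·(-0.833071) = -0.863229
w(0.4) ≈ -0.8632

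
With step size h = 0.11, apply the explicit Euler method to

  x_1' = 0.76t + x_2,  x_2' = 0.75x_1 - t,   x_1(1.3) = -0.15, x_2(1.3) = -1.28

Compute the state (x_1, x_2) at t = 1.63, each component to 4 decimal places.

-0.2717, -1.7910

Euler on (x_1,x_2): x_1_{n+1} = x_1_n + h·x_1', x_2_{n+1} = x_2_n + h·x_2'.
1.300000: (-0.150000, -1.280000); f=(-0.292000, -1.412500) → (-0.182120, -1.435375)
1.410000: (-0.182120, -1.435375); f=(-0.363775, -1.546590) → (-0.222135, -1.605500)
1.520000: (-0.222135, -1.605500); f=(-0.450300, -1.686601) → (-0.271668, -1.791026)
(x_1(1.63), x_2(1.63)) ≈ (-0.2717, -1.7910)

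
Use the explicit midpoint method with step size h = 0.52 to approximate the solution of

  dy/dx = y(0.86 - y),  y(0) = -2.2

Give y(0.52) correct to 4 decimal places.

Midpoint: k1 = f(x_n, y_n); k2 = f(x_n + h/2, y_n + (h/2)·k1); y_{n+1} = y_n + h·k2.
x=0.000000, y=-2.200000:
  k1 = f(0.000000, -2.200000) = -6.732000
  k2 = f(0.260000, -3.950320) = -19.002303
  y ← -2.200000 + 0.52·(-19.002303) = -12.081198
y(0.52) ≈ -12.0812

-12.0812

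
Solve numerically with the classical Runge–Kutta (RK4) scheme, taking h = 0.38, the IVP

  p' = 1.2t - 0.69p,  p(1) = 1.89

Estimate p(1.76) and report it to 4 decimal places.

RK4: k1 = f(t_n, p_n); k2 = f(t_n + h/2, p_n + (h/2)·k1); k3 = f(t_n + h/2, p_n + (h/2)·k2); k4 = f(t_n + h, p_n + h·k3); p_{n+1} = p_n + (h/6)·(k1 + 2k2 + 2k3 + k4).
t=1.000000, p=1.890000:
  k1 = f(1.000000, 1.890000) = -0.104100
  k2 = f(1.190000, 1.870221) = 0.137548
  k3 = f(1.190000, 1.916134) = 0.105868
  k4 = f(1.380000, 1.930230) = 0.324142
  p ← 1.890000 + (0.38/6)·(k1 + 2k2 + 2k3 + k4) = 1.934769
t=1.380000, p=1.934769:
  k1 = f(1.380000, 1.934769) = 0.321010
  k2 = f(1.570000, 1.995760) = 0.506925
  k3 = f(1.570000, 2.031084) = 0.482552
  k4 = f(1.760000, 2.118138) = 0.650485
  p ← 1.934769 + (0.38/6)·(k1 + 2k2 + 2k3 + k4) = 2.121630
p(1.76) ≈ 2.1216

2.1216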